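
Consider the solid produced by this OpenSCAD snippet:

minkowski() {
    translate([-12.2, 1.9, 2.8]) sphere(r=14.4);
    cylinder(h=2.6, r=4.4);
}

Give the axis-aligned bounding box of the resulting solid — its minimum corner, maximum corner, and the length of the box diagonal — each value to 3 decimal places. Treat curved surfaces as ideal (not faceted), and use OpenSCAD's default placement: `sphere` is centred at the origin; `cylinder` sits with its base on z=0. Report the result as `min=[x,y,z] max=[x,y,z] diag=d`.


A = translate([-12.2, 1.9, 2.8]) sphere(r=14.4) → bbox [-26.6,-12.5,-11.6] .. [2.2,16.3,17.2]
B = cylinder(h=2.6, r=4.4) → bbox [-4.4,-4.4,0] .. [4.4,4.4,2.6]
lo = A.lo+B.lo = [-26.6-4.4, -12.5-4.4, -11.6+0] = [-31.000,-16.900,-11.600]
hi = A.hi+B.hi = [2.2+4.4, 16.3+4.4, 17.2+2.6] = [6.600,20.700,19.800]
diag = √(37.6²+37.6²+31.4²) = √3813.48 = 61.753

min=[-31.000,-16.900,-11.600] max=[6.600,20.700,19.800] diag=61.753


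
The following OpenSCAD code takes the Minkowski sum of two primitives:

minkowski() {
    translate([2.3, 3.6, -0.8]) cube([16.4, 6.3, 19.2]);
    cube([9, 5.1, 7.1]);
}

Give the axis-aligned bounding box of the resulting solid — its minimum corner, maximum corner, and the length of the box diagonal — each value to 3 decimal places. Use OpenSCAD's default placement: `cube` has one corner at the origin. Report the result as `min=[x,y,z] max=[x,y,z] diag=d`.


A = translate([2.3, 3.6, -0.8]) cube([16.4, 6.3, 19.2]) → bbox [2.3,3.6,-0.8] .. [18.7,9.9,18.4]
B = cube([9, 5.1, 7.1]) → bbox [0,0,0] .. [9,5.1,7.1]
lo = A.lo+B.lo = [2.3+0, 3.6+0, -0.8+0] = [2.300,3.600,-0.800]
hi = A.hi+B.hi = [18.7+9, 9.9+5.1, 18.4+7.1] = [27.700,15.000,25.500]
diag = √(25.4²+11.4²+26.3²) = √1466.81 = 38.299

min=[2.300,3.600,-0.800] max=[27.700,15.000,25.500] diag=38.299


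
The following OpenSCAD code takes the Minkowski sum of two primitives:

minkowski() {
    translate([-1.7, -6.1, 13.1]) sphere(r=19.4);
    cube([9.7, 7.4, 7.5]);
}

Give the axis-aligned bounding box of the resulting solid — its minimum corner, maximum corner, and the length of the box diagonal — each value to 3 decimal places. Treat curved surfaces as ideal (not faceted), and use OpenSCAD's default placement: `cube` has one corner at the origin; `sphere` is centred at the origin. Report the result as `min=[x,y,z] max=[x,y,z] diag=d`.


A = translate([-1.7, -6.1, 13.1]) sphere(r=19.4) → bbox [-21.1,-25.5,-6.3] .. [17.7,13.3,32.5]
B = cube([9.7, 7.4, 7.5]) → bbox [0,0,0] .. [9.7,7.4,7.5]
lo = A.lo+B.lo = [-21.1+0, -25.5+0, -6.3+0] = [-21.100,-25.500,-6.300]
hi = A.hi+B.hi = [17.7+9.7, 13.3+7.4, 32.5+7.5] = [27.400,20.700,40.000]
diag = √(48.5²+46.2²+46.3²) = √6630.38 = 81.427

min=[-21.100,-25.500,-6.300] max=[27.400,20.700,40.000] diag=81.427


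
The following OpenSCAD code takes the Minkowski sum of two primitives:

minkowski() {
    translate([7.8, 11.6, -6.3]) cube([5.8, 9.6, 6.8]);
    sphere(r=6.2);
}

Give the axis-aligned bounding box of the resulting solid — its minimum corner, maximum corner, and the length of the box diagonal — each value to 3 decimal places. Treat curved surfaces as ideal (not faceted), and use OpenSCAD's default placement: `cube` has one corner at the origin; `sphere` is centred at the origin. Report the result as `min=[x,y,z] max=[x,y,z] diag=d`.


A = translate([7.8, 11.6, -6.3]) cube([5.8, 9.6, 6.8]) → bbox [7.8,11.6,-6.3] .. [13.6,21.2,0.5]
B = sphere(r=6.2) → bbox [-6.2,-6.2,-6.2] .. [6.2,6.2,6.2]
lo = A.lo+B.lo = [7.8-6.2, 11.6-6.2, -6.3-6.2] = [1.600,5.400,-12.500]
hi = A.hi+B.hi = [13.6+6.2, 21.2+6.2, 0.5+6.2] = [19.800,27.400,6.700]
diag = √(18.2²+22²+19.2²) = √1183.88 = 34.408

min=[1.600,5.400,-12.500] max=[19.800,27.400,6.700] diag=34.408


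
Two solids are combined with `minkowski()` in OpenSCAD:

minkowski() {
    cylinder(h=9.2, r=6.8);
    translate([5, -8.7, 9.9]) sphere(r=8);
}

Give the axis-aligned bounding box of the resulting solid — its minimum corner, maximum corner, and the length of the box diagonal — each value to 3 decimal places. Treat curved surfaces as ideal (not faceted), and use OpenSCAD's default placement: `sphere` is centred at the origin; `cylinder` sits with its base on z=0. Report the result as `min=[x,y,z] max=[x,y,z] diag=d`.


min=[-9.800,-23.500,1.900] max=[19.800,6.100,27.100] diag=48.861

A = translate([5, -8.7, 9.9]) sphere(r=8) → bbox [-3,-16.7,1.9] .. [13,-0.7,17.9]
B = cylinder(h=9.2, r=6.8) → bbox [-6.8,-6.8,0] .. [6.8,6.8,9.2]
lo = A.lo+B.lo = [-3-6.8, -16.7-6.8, 1.9+0] = [-9.800,-23.500,1.900]
hi = A.hi+B.hi = [13+6.8, -0.7+6.8, 17.9+9.2] = [19.800,6.100,27.100]
diag = √(29.6²+29.6²+25.2²) = √2387.36 = 48.861


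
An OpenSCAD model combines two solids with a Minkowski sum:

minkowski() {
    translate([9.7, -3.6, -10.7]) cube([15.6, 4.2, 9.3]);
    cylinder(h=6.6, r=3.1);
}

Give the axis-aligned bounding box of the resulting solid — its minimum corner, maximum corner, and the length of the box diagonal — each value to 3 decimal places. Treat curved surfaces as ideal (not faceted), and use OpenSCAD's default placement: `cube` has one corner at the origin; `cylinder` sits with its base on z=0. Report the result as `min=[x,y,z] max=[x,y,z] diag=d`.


min=[6.600,-6.700,-10.700] max=[28.400,3.700,5.200] diag=28.917

A = translate([9.7, -3.6, -10.7]) cube([15.6, 4.2, 9.3]) → bbox [9.7,-3.6,-10.7] .. [25.3,0.6,-1.4]
B = cylinder(h=6.6, r=3.1) → bbox [-3.1,-3.1,0] .. [3.1,3.1,6.6]
lo = A.lo+B.lo = [9.7-3.1, -3.6-3.1, -10.7+0] = [6.600,-6.700,-10.700]
hi = A.hi+B.hi = [25.3+3.1, 0.6+3.1, -1.4+6.6] = [28.400,3.700,5.200]
diag = √(21.8²+10.4²+15.9²) = √836.21 = 28.917


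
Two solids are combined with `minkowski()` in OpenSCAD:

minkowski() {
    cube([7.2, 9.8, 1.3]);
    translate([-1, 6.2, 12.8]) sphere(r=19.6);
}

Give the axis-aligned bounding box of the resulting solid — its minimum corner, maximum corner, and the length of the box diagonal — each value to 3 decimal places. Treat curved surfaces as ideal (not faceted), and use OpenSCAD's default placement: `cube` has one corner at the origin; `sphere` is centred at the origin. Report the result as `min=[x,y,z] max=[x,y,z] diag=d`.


A = translate([-1, 6.2, 12.8]) sphere(r=19.6) → bbox [-20.6,-13.4,-6.8] .. [18.6,25.8,32.4]
B = cube([7.2, 9.8, 1.3]) → bbox [0,0,0] .. [7.2,9.8,1.3]
lo = A.lo+B.lo = [-20.6+0, -13.4+0, -6.8+0] = [-20.600,-13.400,-6.800]
hi = A.hi+B.hi = [18.6+7.2, 25.8+9.8, 32.4+1.3] = [25.800,35.600,33.700]
diag = √(46.4²+49²+40.5²) = √6194.21 = 78.703

min=[-20.600,-13.400,-6.800] max=[25.800,35.600,33.700] diag=78.703


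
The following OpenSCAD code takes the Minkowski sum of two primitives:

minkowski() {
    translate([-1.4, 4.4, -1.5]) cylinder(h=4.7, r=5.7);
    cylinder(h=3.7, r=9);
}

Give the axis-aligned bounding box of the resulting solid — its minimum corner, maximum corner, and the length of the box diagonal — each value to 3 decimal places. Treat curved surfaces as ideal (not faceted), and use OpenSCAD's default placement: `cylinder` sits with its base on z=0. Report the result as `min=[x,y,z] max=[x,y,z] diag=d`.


A = translate([-1.4, 4.4, -1.5]) cylinder(h=4.7, r=5.7) → bbox [-7.1,-1.3,-1.5] .. [4.3,10.1,3.2]
B = cylinder(h=3.7, r=9) → bbox [-9,-9,0] .. [9,9,3.7]
lo = A.lo+B.lo = [-7.1-9, -1.3-9, -1.5+0] = [-16.100,-10.300,-1.500]
hi = A.hi+B.hi = [4.3+9, 10.1+9, 3.2+3.7] = [13.300,19.100,6.900]
diag = √(29.4²+29.4²+8.4²) = √1799.28 = 42.418

min=[-16.100,-10.300,-1.500] max=[13.300,19.100,6.900] diag=42.418


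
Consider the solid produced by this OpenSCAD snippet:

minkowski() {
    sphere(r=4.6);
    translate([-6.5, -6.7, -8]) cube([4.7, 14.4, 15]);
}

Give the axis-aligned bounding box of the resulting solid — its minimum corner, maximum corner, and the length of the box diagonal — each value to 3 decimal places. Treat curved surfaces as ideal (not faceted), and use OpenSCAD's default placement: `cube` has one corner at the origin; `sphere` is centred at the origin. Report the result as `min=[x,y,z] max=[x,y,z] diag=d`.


A = translate([-6.5, -6.7, -8]) cube([4.7, 14.4, 15]) → bbox [-6.5,-6.7,-8] .. [-1.8,7.7,7]
B = sphere(r=4.6) → bbox [-4.6,-4.6,-4.6] .. [4.6,4.6,4.6]
lo = A.lo+B.lo = [-6.5-4.6, -6.7-4.6, -8-4.6] = [-11.100,-11.300,-12.600]
hi = A.hi+B.hi = [-1.8+4.6, 7.7+4.6, 7+4.6] = [2.800,12.300,11.600]
diag = √(13.9²+23.6²+24.2²) = √1335.81 = 36.549

min=[-11.100,-11.300,-12.600] max=[2.800,12.300,11.600] diag=36.549


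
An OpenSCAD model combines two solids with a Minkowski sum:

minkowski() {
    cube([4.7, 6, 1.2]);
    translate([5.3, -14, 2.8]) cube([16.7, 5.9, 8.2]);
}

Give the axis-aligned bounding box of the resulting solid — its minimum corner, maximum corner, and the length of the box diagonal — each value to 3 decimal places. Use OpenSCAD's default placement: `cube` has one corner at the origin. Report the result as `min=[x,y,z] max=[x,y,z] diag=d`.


A = translate([5.3, -14, 2.8]) cube([16.7, 5.9, 8.2]) → bbox [5.3,-14,2.8] .. [22,-8.1,11]
B = cube([4.7, 6, 1.2]) → bbox [0,0,0] .. [4.7,6,1.2]
lo = A.lo+B.lo = [5.3+0, -14+0, 2.8+0] = [5.300,-14.000,2.800]
hi = A.hi+B.hi = [22+4.7, -8.1+6, 11+1.2] = [26.700,-2.100,12.200]
diag = √(21.4²+11.9²+9.4²) = √687.93 = 26.228

min=[5.300,-14.000,2.800] max=[26.700,-2.100,12.200] diag=26.228


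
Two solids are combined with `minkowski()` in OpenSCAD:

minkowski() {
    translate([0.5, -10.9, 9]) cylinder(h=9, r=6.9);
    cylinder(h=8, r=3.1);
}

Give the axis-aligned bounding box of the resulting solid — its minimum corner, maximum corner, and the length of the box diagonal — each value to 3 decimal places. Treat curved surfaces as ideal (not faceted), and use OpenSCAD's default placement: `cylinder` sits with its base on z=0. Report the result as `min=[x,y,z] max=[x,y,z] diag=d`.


min=[-9.500,-20.900,9.000] max=[10.500,-0.900,26.000] diag=33.000

A = translate([0.5, -10.9, 9]) cylinder(h=9, r=6.9) → bbox [-6.4,-17.8,9] .. [7.4,-4,18]
B = cylinder(h=8, r=3.1) → bbox [-3.1,-3.1,0] .. [3.1,3.1,8]
lo = A.lo+B.lo = [-6.4-3.1, -17.8-3.1, 9+0] = [-9.500,-20.900,9.000]
hi = A.hi+B.hi = [7.4+3.1, -4+3.1, 18+8] = [10.500,-0.900,26.000]
diag = √(20²+20²+17²) = √1089 = 33.000


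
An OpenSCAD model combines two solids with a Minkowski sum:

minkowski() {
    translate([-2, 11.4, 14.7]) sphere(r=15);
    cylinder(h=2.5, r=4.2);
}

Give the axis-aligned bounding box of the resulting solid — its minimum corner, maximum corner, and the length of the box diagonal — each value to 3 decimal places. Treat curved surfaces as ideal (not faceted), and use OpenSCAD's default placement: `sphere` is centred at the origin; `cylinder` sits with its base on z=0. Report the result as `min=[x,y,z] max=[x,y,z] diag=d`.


min=[-21.200,-7.800,-0.300] max=[17.200,30.600,32.200] diag=63.288

A = translate([-2, 11.4, 14.7]) sphere(r=15) → bbox [-17,-3.6,-0.3] .. [13,26.4,29.7]
B = cylinder(h=2.5, r=4.2) → bbox [-4.2,-4.2,0] .. [4.2,4.2,2.5]
lo = A.lo+B.lo = [-17-4.2, -3.6-4.2, -0.3+0] = [-21.200,-7.800,-0.300]
hi = A.hi+B.hi = [13+4.2, 26.4+4.2, 29.7+2.5] = [17.200,30.600,32.200]
diag = √(38.4²+38.4²+32.5²) = √4005.37 = 63.288


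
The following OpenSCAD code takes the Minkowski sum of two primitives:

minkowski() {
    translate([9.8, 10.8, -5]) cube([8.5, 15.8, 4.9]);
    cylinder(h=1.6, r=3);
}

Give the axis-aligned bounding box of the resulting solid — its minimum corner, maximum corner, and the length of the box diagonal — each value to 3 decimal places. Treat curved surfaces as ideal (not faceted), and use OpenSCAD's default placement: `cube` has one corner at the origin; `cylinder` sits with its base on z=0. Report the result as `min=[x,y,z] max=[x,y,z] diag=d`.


A = translate([9.8, 10.8, -5]) cube([8.5, 15.8, 4.9]) → bbox [9.8,10.8,-5] .. [18.3,26.6,-0.1]
B = cylinder(h=1.6, r=3) → bbox [-3,-3,0] .. [3,3,1.6]
lo = A.lo+B.lo = [9.8-3, 10.8-3, -5+0] = [6.800,7.800,-5.000]
hi = A.hi+B.hi = [18.3+3, 26.6+3, -0.1+1.6] = [21.300,29.600,1.500]
diag = √(14.5²+21.8²+6.5²) = √727.74 = 26.977

min=[6.800,7.800,-5.000] max=[21.300,29.600,1.500] diag=26.977


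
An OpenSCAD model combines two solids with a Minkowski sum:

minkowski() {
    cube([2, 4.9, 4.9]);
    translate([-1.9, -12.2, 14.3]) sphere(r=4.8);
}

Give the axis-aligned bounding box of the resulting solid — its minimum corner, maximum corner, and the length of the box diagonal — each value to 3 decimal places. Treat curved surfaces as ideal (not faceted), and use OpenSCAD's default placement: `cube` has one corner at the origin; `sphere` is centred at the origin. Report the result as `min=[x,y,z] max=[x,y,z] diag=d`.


min=[-6.700,-17.000,9.500] max=[4.900,-2.500,24.000] diag=23.560

A = translate([-1.9, -12.2, 14.3]) sphere(r=4.8) → bbox [-6.7,-17,9.5] .. [2.9,-7.4,19.1]
B = cube([2, 4.9, 4.9]) → bbox [0,0,0] .. [2,4.9,4.9]
lo = A.lo+B.lo = [-6.7+0, -17+0, 9.5+0] = [-6.700,-17.000,9.500]
hi = A.hi+B.hi = [2.9+2, -7.4+4.9, 19.1+4.9] = [4.900,-2.500,24.000]
diag = √(11.6²+14.5²+14.5²) = √555.06 = 23.560


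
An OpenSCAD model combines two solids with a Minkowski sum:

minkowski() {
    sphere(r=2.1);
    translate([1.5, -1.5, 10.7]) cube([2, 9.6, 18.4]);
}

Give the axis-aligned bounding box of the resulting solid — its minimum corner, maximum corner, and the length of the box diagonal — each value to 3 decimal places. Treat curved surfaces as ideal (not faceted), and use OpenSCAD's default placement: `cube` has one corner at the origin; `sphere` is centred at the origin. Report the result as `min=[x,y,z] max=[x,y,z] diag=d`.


min=[-0.600,-3.600,8.600] max=[5.600,10.200,31.200] diag=27.196

A = translate([1.5, -1.5, 10.7]) cube([2, 9.6, 18.4]) → bbox [1.5,-1.5,10.7] .. [3.5,8.1,29.1]
B = sphere(r=2.1) → bbox [-2.1,-2.1,-2.1] .. [2.1,2.1,2.1]
lo = A.lo+B.lo = [1.5-2.1, -1.5-2.1, 10.7-2.1] = [-0.600,-3.600,8.600]
hi = A.hi+B.hi = [3.5+2.1, 8.1+2.1, 29.1+2.1] = [5.600,10.200,31.200]
diag = √(6.2²+13.8²+22.6²) = √739.64 = 27.196


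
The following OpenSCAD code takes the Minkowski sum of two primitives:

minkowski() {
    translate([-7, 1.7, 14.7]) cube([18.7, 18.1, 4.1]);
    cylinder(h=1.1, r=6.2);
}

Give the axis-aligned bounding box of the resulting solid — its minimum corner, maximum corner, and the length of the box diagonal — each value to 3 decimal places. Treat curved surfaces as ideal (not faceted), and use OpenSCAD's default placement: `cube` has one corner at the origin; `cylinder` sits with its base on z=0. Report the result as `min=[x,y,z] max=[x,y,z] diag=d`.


A = translate([-7, 1.7, 14.7]) cube([18.7, 18.1, 4.1]) → bbox [-7,1.7,14.7] .. [11.7,19.8,18.8]
B = cylinder(h=1.1, r=6.2) → bbox [-6.2,-6.2,0] .. [6.2,6.2,1.1]
lo = A.lo+B.lo = [-7-6.2, 1.7-6.2, 14.7+0] = [-13.200,-4.500,14.700]
hi = A.hi+B.hi = [11.7+6.2, 19.8+6.2, 18.8+1.1] = [17.900,26.000,19.900]
diag = √(31.1²+30.5²+5.2²) = √1924.5 = 43.869

min=[-13.200,-4.500,14.700] max=[17.900,26.000,19.900] diag=43.869


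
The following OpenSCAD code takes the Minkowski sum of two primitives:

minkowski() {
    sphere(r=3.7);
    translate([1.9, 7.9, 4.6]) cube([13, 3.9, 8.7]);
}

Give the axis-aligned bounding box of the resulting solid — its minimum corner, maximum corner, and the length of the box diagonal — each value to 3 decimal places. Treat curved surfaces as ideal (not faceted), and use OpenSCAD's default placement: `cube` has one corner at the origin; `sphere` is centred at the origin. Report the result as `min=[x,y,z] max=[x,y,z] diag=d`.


min=[-1.800,4.200,0.900] max=[18.600,15.500,17.000] diag=28.338

A = translate([1.9, 7.9, 4.6]) cube([13, 3.9, 8.7]) → bbox [1.9,7.9,4.6] .. [14.9,11.8,13.3]
B = sphere(r=3.7) → bbox [-3.7,-3.7,-3.7] .. [3.7,3.7,3.7]
lo = A.lo+B.lo = [1.9-3.7, 7.9-3.7, 4.6-3.7] = [-1.800,4.200,0.900]
hi = A.hi+B.hi = [14.9+3.7, 11.8+3.7, 13.3+3.7] = [18.600,15.500,17.000]
diag = √(20.4²+11.3²+16.1²) = √803.06 = 28.338


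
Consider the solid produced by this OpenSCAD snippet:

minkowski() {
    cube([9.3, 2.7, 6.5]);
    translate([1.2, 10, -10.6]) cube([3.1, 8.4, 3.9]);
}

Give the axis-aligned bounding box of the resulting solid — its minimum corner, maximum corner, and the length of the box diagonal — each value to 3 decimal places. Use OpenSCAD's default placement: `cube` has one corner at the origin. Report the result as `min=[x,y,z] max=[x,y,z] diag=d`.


A = translate([1.2, 10, -10.6]) cube([3.1, 8.4, 3.9]) → bbox [1.2,10,-10.6] .. [4.3,18.4,-6.7]
B = cube([9.3, 2.7, 6.5]) → bbox [0,0,0] .. [9.3,2.7,6.5]
lo = A.lo+B.lo = [1.2+0, 10+0, -10.6+0] = [1.200,10.000,-10.600]
hi = A.hi+B.hi = [4.3+9.3, 18.4+2.7, -6.7+6.5] = [13.600,21.100,-0.200]
diag = √(12.4²+11.1²+10.4²) = √385.13 = 19.625

min=[1.200,10.000,-10.600] max=[13.600,21.100,-0.200] diag=19.625


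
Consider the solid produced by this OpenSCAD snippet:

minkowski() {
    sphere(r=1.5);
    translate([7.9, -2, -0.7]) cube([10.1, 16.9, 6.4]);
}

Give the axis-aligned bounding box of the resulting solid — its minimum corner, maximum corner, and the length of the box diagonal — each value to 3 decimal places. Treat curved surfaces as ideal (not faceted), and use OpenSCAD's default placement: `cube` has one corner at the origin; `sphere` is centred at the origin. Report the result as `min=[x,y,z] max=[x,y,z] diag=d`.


min=[6.400,-3.500,-2.200] max=[19.500,16.400,7.200] diag=25.612

A = translate([7.9, -2, -0.7]) cube([10.1, 16.9, 6.4]) → bbox [7.9,-2,-0.7] .. [18,14.9,5.7]
B = sphere(r=1.5) → bbox [-1.5,-1.5,-1.5] .. [1.5,1.5,1.5]
lo = A.lo+B.lo = [7.9-1.5, -2-1.5, -0.7-1.5] = [6.400,-3.500,-2.200]
hi = A.hi+B.hi = [18+1.5, 14.9+1.5, 5.7+1.5] = [19.500,16.400,7.200]
diag = √(13.1²+19.9²+9.4²) = √655.98 = 25.612


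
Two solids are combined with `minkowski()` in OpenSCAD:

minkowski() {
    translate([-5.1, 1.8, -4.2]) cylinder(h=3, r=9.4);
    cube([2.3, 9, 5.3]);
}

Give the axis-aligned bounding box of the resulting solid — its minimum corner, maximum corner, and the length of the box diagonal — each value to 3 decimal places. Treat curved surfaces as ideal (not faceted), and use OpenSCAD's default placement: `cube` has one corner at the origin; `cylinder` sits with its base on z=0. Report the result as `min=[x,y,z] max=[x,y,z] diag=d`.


A = translate([-5.1, 1.8, -4.2]) cylinder(h=3, r=9.4) → bbox [-14.5,-7.6,-4.2] .. [4.3,11.2,-1.2]
B = cube([2.3, 9, 5.3]) → bbox [0,0,0] .. [2.3,9,5.3]
lo = A.lo+B.lo = [-14.5+0, -7.6+0, -4.2+0] = [-14.500,-7.600,-4.200]
hi = A.hi+B.hi = [4.3+2.3, 11.2+9, -1.2+5.3] = [6.600,20.200,4.100]
diag = √(21.1²+27.8²+8.3²) = √1286.94 = 35.874

min=[-14.500,-7.600,-4.200] max=[6.600,20.200,4.100] diag=35.874


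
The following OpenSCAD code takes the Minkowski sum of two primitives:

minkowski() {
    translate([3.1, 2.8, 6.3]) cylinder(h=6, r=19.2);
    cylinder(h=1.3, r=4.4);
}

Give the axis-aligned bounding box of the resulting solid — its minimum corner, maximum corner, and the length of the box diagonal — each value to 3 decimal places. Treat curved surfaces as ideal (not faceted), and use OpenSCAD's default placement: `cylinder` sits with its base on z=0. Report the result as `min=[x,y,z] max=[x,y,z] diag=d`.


min=[-20.500,-20.800,6.300] max=[26.700,26.400,13.600] diag=67.149

A = translate([3.1, 2.8, 6.3]) cylinder(h=6, r=19.2) → bbox [-16.1,-16.4,6.3] .. [22.3,22,12.3]
B = cylinder(h=1.3, r=4.4) → bbox [-4.4,-4.4,0] .. [4.4,4.4,1.3]
lo = A.lo+B.lo = [-16.1-4.4, -16.4-4.4, 6.3+0] = [-20.500,-20.800,6.300]
hi = A.hi+B.hi = [22.3+4.4, 22+4.4, 12.3+1.3] = [26.700,26.400,13.600]
diag = √(47.2²+47.2²+7.3²) = √4508.97 = 67.149


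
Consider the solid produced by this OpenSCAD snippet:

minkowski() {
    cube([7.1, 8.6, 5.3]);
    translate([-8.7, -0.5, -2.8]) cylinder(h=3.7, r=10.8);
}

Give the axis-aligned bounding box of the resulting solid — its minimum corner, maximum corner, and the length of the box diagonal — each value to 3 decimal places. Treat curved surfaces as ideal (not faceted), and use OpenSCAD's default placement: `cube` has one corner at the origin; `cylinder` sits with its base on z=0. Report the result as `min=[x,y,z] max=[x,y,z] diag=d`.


min=[-19.500,-11.300,-2.800] max=[9.200,18.900,6.200] diag=42.623

A = translate([-8.7, -0.5, -2.8]) cylinder(h=3.7, r=10.8) → bbox [-19.5,-11.3,-2.8] .. [2.1,10.3,0.9]
B = cube([7.1, 8.6, 5.3]) → bbox [0,0,0] .. [7.1,8.6,5.3]
lo = A.lo+B.lo = [-19.5+0, -11.3+0, -2.8+0] = [-19.500,-11.300,-2.800]
hi = A.hi+B.hi = [2.1+7.1, 10.3+8.6, 0.9+5.3] = [9.200,18.900,6.200]
diag = √(28.7²+30.2²+9²) = √1816.73 = 42.623


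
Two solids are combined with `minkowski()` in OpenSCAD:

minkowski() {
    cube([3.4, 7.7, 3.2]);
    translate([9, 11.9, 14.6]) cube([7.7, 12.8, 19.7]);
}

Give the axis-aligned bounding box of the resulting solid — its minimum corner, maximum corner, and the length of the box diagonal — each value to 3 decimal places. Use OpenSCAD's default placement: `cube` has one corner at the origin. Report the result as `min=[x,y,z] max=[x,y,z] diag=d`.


min=[9.000,11.900,14.600] max=[20.100,32.400,37.500] diag=32.678

A = translate([9, 11.9, 14.6]) cube([7.7, 12.8, 19.7]) → bbox [9,11.9,14.6] .. [16.7,24.7,34.3]
B = cube([3.4, 7.7, 3.2]) → bbox [0,0,0] .. [3.4,7.7,3.2]
lo = A.lo+B.lo = [9+0, 11.9+0, 14.6+0] = [9.000,11.900,14.600]
hi = A.hi+B.hi = [16.7+3.4, 24.7+7.7, 34.3+3.2] = [20.100,32.400,37.500]
diag = √(11.1²+20.5²+22.9²) = √1067.87 = 32.678


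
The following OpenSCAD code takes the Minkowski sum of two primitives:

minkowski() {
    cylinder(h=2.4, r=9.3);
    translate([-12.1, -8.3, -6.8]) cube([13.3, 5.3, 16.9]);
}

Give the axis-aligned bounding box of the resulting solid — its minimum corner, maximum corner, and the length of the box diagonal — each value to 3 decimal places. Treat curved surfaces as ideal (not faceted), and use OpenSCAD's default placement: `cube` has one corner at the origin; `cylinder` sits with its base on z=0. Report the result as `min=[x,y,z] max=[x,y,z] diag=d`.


A = translate([-12.1, -8.3, -6.8]) cube([13.3, 5.3, 16.9]) → bbox [-12.1,-8.3,-6.8] .. [1.2,-3,10.1]
B = cylinder(h=2.4, r=9.3) → bbox [-9.3,-9.3,0] .. [9.3,9.3,2.4]
lo = A.lo+B.lo = [-12.1-9.3, -8.3-9.3, -6.8+0] = [-21.400,-17.600,-6.800]
hi = A.hi+B.hi = [1.2+9.3, -3+9.3, 10.1+2.4] = [10.500,6.300,12.500]
diag = √(31.9²+23.9²+19.3²) = √1961.31 = 44.287

min=[-21.400,-17.600,-6.800] max=[10.500,6.300,12.500] diag=44.287


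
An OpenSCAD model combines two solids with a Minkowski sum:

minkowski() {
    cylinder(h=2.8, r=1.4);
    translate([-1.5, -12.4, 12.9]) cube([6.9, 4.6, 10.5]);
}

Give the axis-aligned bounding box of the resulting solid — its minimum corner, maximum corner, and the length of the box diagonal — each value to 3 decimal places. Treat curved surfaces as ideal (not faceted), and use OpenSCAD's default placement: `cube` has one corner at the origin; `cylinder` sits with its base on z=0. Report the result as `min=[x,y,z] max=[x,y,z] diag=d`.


min=[-2.900,-13.800,12.900] max=[6.800,-6.400,26.200] diag=18.048

A = translate([-1.5, -12.4, 12.9]) cube([6.9, 4.6, 10.5]) → bbox [-1.5,-12.4,12.9] .. [5.4,-7.8,23.4]
B = cylinder(h=2.8, r=1.4) → bbox [-1.4,-1.4,0] .. [1.4,1.4,2.8]
lo = A.lo+B.lo = [-1.5-1.4, -12.4-1.4, 12.9+0] = [-2.900,-13.800,12.900]
hi = A.hi+B.hi = [5.4+1.4, -7.8+1.4, 23.4+2.8] = [6.800,-6.400,26.200]
diag = √(9.7²+7.4²+13.3²) = √325.74 = 18.048


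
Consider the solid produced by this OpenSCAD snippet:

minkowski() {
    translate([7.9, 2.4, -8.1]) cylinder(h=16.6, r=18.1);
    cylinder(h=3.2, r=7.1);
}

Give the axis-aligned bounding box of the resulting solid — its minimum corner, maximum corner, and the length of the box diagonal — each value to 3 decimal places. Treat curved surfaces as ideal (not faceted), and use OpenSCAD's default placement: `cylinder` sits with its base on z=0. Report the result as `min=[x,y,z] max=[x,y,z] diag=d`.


min=[-17.300,-22.800,-8.100] max=[33.100,27.600,11.700] diag=73.975

A = translate([7.9, 2.4, -8.1]) cylinder(h=16.6, r=18.1) → bbox [-10.2,-15.7,-8.1] .. [26,20.5,8.5]
B = cylinder(h=3.2, r=7.1) → bbox [-7.1,-7.1,0] .. [7.1,7.1,3.2]
lo = A.lo+B.lo = [-10.2-7.1, -15.7-7.1, -8.1+0] = [-17.300,-22.800,-8.100]
hi = A.hi+B.hi = [26+7.1, 20.5+7.1, 8.5+3.2] = [33.100,27.600,11.700]
diag = √(50.4²+50.4²+19.8²) = √5472.36 = 73.975


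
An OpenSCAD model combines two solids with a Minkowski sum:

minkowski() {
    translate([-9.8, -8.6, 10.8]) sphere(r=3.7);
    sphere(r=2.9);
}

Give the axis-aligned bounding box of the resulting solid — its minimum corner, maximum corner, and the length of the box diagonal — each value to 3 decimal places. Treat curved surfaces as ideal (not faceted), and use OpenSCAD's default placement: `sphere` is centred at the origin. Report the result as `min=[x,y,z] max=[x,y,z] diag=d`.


min=[-16.400,-15.200,4.200] max=[-3.200,-2.000,17.400] diag=22.863

A = translate([-9.8, -8.6, 10.8]) sphere(r=3.7) → bbox [-13.5,-12.3,7.1] .. [-6.1,-4.9,14.5]
B = sphere(r=2.9) → bbox [-2.9,-2.9,-2.9] .. [2.9,2.9,2.9]
lo = A.lo+B.lo = [-13.5-2.9, -12.3-2.9, 7.1-2.9] = [-16.400,-15.200,4.200]
hi = A.hi+B.hi = [-6.1+2.9, -4.9+2.9, 14.5+2.9] = [-3.200,-2.000,17.400]
diag = √(13.2²+13.2²+13.2²) = √522.72 = 22.863


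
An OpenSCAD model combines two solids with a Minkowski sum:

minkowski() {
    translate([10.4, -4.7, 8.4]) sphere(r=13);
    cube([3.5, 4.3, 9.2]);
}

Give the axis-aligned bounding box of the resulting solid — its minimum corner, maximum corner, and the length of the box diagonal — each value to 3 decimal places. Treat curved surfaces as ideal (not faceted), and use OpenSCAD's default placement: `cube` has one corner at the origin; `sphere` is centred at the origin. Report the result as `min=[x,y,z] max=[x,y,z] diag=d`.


A = translate([10.4, -4.7, 8.4]) sphere(r=13) → bbox [-2.6,-17.7,-4.6] .. [23.4,8.3,21.4]
B = cube([3.5, 4.3, 9.2]) → bbox [0,0,0] .. [3.5,4.3,9.2]
lo = A.lo+B.lo = [-2.6+0, -17.7+0, -4.6+0] = [-2.600,-17.700,-4.600]
hi = A.hi+B.hi = [23.4+3.5, 8.3+4.3, 21.4+9.2] = [26.900,12.600,30.600]
diag = √(29.5²+30.3²+35.2²) = √3027.38 = 55.022

min=[-2.600,-17.700,-4.600] max=[26.900,12.600,30.600] diag=55.022


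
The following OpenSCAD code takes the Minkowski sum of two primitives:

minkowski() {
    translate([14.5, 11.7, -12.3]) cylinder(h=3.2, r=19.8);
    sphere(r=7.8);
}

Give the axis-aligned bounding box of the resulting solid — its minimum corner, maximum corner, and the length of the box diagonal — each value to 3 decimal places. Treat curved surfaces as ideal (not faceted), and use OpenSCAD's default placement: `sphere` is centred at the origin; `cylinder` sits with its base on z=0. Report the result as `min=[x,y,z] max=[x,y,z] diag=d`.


min=[-13.100,-15.900,-20.100] max=[42.100,39.300,-1.300] diag=80.296

A = translate([14.5, 11.7, -12.3]) cylinder(h=3.2, r=19.8) → bbox [-5.3,-8.1,-12.3] .. [34.3,31.5,-9.1]
B = sphere(r=7.8) → bbox [-7.8,-7.8,-7.8] .. [7.8,7.8,7.8]
lo = A.lo+B.lo = [-5.3-7.8, -8.1-7.8, -12.3-7.8] = [-13.100,-15.900,-20.100]
hi = A.hi+B.hi = [34.3+7.8, 31.5+7.8, -9.1+7.8] = [42.100,39.300,-1.300]
diag = √(55.2²+55.2²+18.8²) = √6447.52 = 80.296


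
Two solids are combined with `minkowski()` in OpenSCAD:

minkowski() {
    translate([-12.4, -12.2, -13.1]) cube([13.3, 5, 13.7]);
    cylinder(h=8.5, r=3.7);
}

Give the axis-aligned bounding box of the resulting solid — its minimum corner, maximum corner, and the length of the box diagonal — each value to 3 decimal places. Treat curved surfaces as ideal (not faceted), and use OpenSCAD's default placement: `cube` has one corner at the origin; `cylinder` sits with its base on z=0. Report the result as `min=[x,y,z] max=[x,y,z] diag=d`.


min=[-16.100,-15.900,-13.100] max=[4.600,-3.500,9.100] diag=32.789

A = translate([-12.4, -12.2, -13.1]) cube([13.3, 5, 13.7]) → bbox [-12.4,-12.2,-13.1] .. [0.9,-7.2,0.6]
B = cylinder(h=8.5, r=3.7) → bbox [-3.7,-3.7,0] .. [3.7,3.7,8.5]
lo = A.lo+B.lo = [-12.4-3.7, -12.2-3.7, -13.1+0] = [-16.100,-15.900,-13.100]
hi = A.hi+B.hi = [0.9+3.7, -7.2+3.7, 0.6+8.5] = [4.600,-3.500,9.100]
diag = √(20.7²+12.4²+22.2²) = √1075.09 = 32.789


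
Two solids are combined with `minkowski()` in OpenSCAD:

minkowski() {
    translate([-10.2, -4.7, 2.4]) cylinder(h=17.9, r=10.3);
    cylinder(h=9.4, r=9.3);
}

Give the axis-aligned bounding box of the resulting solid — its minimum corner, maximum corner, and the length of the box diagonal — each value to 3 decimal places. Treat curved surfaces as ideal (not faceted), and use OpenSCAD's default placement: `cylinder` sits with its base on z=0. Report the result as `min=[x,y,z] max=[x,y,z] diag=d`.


min=[-29.800,-24.300,2.400] max=[9.400,14.900,29.700] diag=61.795

A = translate([-10.2, -4.7, 2.4]) cylinder(h=17.9, r=10.3) → bbox [-20.5,-15,2.4] .. [0.1,5.6,20.3]
B = cylinder(h=9.4, r=9.3) → bbox [-9.3,-9.3,0] .. [9.3,9.3,9.4]
lo = A.lo+B.lo = [-20.5-9.3, -15-9.3, 2.4+0] = [-29.800,-24.300,2.400]
hi = A.hi+B.hi = [0.1+9.3, 5.6+9.3, 20.3+9.4] = [9.400,14.900,29.700]
diag = √(39.2²+39.2²+27.3²) = √3818.57 = 61.795


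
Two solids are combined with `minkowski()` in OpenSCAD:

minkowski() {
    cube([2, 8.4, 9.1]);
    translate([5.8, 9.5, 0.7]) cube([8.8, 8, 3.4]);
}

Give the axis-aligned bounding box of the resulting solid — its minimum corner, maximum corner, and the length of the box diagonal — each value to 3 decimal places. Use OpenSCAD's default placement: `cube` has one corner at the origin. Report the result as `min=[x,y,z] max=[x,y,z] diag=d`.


A = translate([5.8, 9.5, 0.7]) cube([8.8, 8, 3.4]) → bbox [5.8,9.5,0.7] .. [14.6,17.5,4.1]
B = cube([2, 8.4, 9.1]) → bbox [0,0,0] .. [2,8.4,9.1]
lo = A.lo+B.lo = [5.8+0, 9.5+0, 0.7+0] = [5.800,9.500,0.700]
hi = A.hi+B.hi = [14.6+2, 17.5+8.4, 4.1+9.1] = [16.600,25.900,13.200]
diag = √(10.8²+16.4²+12.5²) = √541.85 = 23.278

min=[5.800,9.500,0.700] max=[16.600,25.900,13.200] diag=23.278


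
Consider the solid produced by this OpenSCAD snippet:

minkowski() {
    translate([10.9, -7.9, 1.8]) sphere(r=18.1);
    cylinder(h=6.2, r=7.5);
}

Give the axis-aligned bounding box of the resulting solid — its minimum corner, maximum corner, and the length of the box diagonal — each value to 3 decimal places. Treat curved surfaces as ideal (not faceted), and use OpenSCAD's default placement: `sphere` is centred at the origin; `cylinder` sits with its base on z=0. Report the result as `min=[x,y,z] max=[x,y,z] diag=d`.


A = translate([10.9, -7.9, 1.8]) sphere(r=18.1) → bbox [-7.2,-26,-16.3] .. [29,10.2,19.9]
B = cylinder(h=6.2, r=7.5) → bbox [-7.5,-7.5,0] .. [7.5,7.5,6.2]
lo = A.lo+B.lo = [-7.2-7.5, -26-7.5, -16.3+0] = [-14.700,-33.500,-16.300]
hi = A.hi+B.hi = [29+7.5, 10.2+7.5, 19.9+6.2] = [36.500,17.700,26.100]
diag = √(51.2²+51.2²+42.4²) = √7040.64 = 83.909

min=[-14.700,-33.500,-16.300] max=[36.500,17.700,26.100] diag=83.909


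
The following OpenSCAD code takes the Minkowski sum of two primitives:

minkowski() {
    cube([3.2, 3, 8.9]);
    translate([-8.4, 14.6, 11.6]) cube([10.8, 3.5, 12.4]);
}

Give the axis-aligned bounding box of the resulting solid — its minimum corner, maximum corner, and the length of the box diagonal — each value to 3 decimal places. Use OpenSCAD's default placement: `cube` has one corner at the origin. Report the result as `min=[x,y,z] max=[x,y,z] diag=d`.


A = translate([-8.4, 14.6, 11.6]) cube([10.8, 3.5, 12.4]) → bbox [-8.4,14.6,11.6] .. [2.4,18.1,24]
B = cube([3.2, 3, 8.9]) → bbox [0,0,0] .. [3.2,3,8.9]
lo = A.lo+B.lo = [-8.4+0, 14.6+0, 11.6+0] = [-8.400,14.600,11.600]
hi = A.hi+B.hi = [2.4+3.2, 18.1+3, 24+8.9] = [5.600,21.100,32.900]
diag = √(14²+6.5²+21.3²) = √691.94 = 26.305

min=[-8.400,14.600,11.600] max=[5.600,21.100,32.900] diag=26.305


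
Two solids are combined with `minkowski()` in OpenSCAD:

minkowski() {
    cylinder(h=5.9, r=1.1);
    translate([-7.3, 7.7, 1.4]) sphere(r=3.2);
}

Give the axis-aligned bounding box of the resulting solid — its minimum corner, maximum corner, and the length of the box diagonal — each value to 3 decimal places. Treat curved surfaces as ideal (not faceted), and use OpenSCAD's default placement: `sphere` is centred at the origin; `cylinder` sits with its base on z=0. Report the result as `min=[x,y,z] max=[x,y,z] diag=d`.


min=[-11.600,3.400,-1.800] max=[-3.000,12.000,10.500] diag=17.298

A = translate([-7.3, 7.7, 1.4]) sphere(r=3.2) → bbox [-10.5,4.5,-1.8] .. [-4.1,10.9,4.6]
B = cylinder(h=5.9, r=1.1) → bbox [-1.1,-1.1,0] .. [1.1,1.1,5.9]
lo = A.lo+B.lo = [-10.5-1.1, 4.5-1.1, -1.8+0] = [-11.600,3.400,-1.800]
hi = A.hi+B.hi = [-4.1+1.1, 10.9+1.1, 4.6+5.9] = [-3.000,12.000,10.500]
diag = √(8.6²+8.6²+12.3²) = √299.21 = 17.298


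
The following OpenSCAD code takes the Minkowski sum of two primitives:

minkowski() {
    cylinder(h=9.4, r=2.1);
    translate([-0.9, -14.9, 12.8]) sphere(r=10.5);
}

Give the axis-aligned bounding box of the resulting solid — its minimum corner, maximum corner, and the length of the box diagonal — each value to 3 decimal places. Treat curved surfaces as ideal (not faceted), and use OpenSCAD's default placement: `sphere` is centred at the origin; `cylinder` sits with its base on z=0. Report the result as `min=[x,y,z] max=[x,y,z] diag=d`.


min=[-13.500,-27.500,2.300] max=[11.700,-2.300,32.700] diag=46.843

A = translate([-0.9, -14.9, 12.8]) sphere(r=10.5) → bbox [-11.4,-25.4,2.3] .. [9.6,-4.4,23.3]
B = cylinder(h=9.4, r=2.1) → bbox [-2.1,-2.1,0] .. [2.1,2.1,9.4]
lo = A.lo+B.lo = [-11.4-2.1, -25.4-2.1, 2.3+0] = [-13.500,-27.500,2.300]
hi = A.hi+B.hi = [9.6+2.1, -4.4+2.1, 23.3+9.4] = [11.700,-2.300,32.700]
diag = √(25.2²+25.2²+30.4²) = √2194.24 = 46.843


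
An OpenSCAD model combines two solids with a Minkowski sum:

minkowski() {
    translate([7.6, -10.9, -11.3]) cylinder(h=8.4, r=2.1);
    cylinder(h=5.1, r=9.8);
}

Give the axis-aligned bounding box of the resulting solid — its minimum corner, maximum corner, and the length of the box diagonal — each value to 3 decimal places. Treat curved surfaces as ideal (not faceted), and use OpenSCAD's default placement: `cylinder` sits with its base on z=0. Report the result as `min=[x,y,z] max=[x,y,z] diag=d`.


A = translate([7.6, -10.9, -11.3]) cylinder(h=8.4, r=2.1) → bbox [5.5,-13,-11.3] .. [9.7,-8.8,-2.9]
B = cylinder(h=5.1, r=9.8) → bbox [-9.8,-9.8,0] .. [9.8,9.8,5.1]
lo = A.lo+B.lo = [5.5-9.8, -13-9.8, -11.3+0] = [-4.300,-22.800,-11.300]
hi = A.hi+B.hi = [9.7+9.8, -8.8+9.8, -2.9+5.1] = [19.500,1.000,2.200]
diag = √(23.8²+23.8²+13.5²) = √1315.13 = 36.265

min=[-4.300,-22.800,-11.300] max=[19.500,1.000,2.200] diag=36.265


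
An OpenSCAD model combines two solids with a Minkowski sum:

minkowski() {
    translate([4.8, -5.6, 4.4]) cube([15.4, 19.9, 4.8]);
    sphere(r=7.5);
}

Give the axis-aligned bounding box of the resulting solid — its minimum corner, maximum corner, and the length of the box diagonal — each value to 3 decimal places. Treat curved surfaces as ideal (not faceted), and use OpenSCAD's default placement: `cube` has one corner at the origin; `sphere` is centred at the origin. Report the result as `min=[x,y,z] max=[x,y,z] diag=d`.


A = translate([4.8, -5.6, 4.4]) cube([15.4, 19.9, 4.8]) → bbox [4.8,-5.6,4.4] .. [20.2,14.3,9.2]
B = sphere(r=7.5) → bbox [-7.5,-7.5,-7.5] .. [7.5,7.5,7.5]
lo = A.lo+B.lo = [4.8-7.5, -5.6-7.5, 4.4-7.5] = [-2.700,-13.100,-3.100]
hi = A.hi+B.hi = [20.2+7.5, 14.3+7.5, 9.2+7.5] = [27.700,21.800,16.700]
diag = √(30.4²+34.9²+19.8²) = √2534.21 = 50.341

min=[-2.700,-13.100,-3.100] max=[27.700,21.800,16.700] diag=50.341


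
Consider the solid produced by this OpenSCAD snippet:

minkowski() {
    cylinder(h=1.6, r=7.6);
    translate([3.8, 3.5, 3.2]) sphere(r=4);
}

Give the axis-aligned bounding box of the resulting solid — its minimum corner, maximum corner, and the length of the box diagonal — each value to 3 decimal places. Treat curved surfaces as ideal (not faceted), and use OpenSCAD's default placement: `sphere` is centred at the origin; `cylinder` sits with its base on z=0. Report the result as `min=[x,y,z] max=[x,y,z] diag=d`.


min=[-7.800,-8.100,-0.800] max=[15.400,15.100,8.800] diag=34.185

A = translate([3.8, 3.5, 3.2]) sphere(r=4) → bbox [-0.2,-0.5,-0.8] .. [7.8,7.5,7.2]
B = cylinder(h=1.6, r=7.6) → bbox [-7.6,-7.6,0] .. [7.6,7.6,1.6]
lo = A.lo+B.lo = [-0.2-7.6, -0.5-7.6, -0.8+0] = [-7.800,-8.100,-0.800]
hi = A.hi+B.hi = [7.8+7.6, 7.5+7.6, 7.2+1.6] = [15.400,15.100,8.800]
diag = √(23.2²+23.2²+9.6²) = √1168.64 = 34.185


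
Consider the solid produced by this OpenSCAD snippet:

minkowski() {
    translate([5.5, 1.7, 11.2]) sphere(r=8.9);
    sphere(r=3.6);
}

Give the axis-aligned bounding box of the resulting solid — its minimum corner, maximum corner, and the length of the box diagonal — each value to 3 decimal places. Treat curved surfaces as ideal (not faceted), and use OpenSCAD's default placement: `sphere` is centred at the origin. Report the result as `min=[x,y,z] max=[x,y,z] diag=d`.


A = translate([5.5, 1.7, 11.2]) sphere(r=8.9) → bbox [-3.4,-7.2,2.3] .. [14.4,10.6,20.1]
B = sphere(r=3.6) → bbox [-3.6,-3.6,-3.6] .. [3.6,3.6,3.6]
lo = A.lo+B.lo = [-3.4-3.6, -7.2-3.6, 2.3-3.6] = [-7.000,-10.800,-1.300]
hi = A.hi+B.hi = [14.4+3.6, 10.6+3.6, 20.1+3.6] = [18.000,14.200,23.700]
diag = √(25²+25²+25²) = √1875 = 43.301

min=[-7.000,-10.800,-1.300] max=[18.000,14.200,23.700] diag=43.301


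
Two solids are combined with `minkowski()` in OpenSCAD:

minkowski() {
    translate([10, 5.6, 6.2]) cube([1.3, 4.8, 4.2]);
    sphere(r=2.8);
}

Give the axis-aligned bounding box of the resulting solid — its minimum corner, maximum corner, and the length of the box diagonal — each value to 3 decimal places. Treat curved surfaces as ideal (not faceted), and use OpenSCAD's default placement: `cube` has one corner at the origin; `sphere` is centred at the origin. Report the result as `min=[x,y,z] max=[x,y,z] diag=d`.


A = translate([10, 5.6, 6.2]) cube([1.3, 4.8, 4.2]) → bbox [10,5.6,6.2] .. [11.3,10.4,10.4]
B = sphere(r=2.8) → bbox [-2.8,-2.8,-2.8] .. [2.8,2.8,2.8]
lo = A.lo+B.lo = [10-2.8, 5.6-2.8, 6.2-2.8] = [7.200,2.800,3.400]
hi = A.hi+B.hi = [11.3+2.8, 10.4+2.8, 10.4+2.8] = [14.100,13.200,13.200]
diag = √(6.9²+10.4²+9.8²) = √251.81 = 15.869

min=[7.200,2.800,3.400] max=[14.100,13.200,13.200] diag=15.869


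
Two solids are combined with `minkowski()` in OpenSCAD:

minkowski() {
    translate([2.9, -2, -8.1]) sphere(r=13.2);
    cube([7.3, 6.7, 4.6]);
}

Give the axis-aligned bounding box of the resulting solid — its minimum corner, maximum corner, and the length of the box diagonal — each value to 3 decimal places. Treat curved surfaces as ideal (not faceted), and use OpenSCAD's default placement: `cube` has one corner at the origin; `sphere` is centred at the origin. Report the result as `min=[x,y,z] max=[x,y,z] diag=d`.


A = translate([2.9, -2, -8.1]) sphere(r=13.2) → bbox [-10.3,-15.2,-21.3] .. [16.1,11.2,5.1]
B = cube([7.3, 6.7, 4.6]) → bbox [0,0,0] .. [7.3,6.7,4.6]
lo = A.lo+B.lo = [-10.3+0, -15.2+0, -21.3+0] = [-10.300,-15.200,-21.300]
hi = A.hi+B.hi = [16.1+7.3, 11.2+6.7, 5.1+4.6] = [23.400,17.900,9.700]
diag = √(33.7²+33.1²+31²) = √3192.3 = 56.500

min=[-10.300,-15.200,-21.300] max=[23.400,17.900,9.700] diag=56.500


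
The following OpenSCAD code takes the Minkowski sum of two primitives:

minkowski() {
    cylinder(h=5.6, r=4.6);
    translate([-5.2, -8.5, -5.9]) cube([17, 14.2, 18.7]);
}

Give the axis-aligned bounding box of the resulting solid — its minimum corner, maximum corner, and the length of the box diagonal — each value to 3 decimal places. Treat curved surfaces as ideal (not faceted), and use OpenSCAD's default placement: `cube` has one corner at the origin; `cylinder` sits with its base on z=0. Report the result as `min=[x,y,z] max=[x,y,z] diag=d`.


A = translate([-5.2, -8.5, -5.9]) cube([17, 14.2, 18.7]) → bbox [-5.2,-8.5,-5.9] .. [11.8,5.7,12.8]
B = cylinder(h=5.6, r=4.6) → bbox [-4.6,-4.6,0] .. [4.6,4.6,5.6]
lo = A.lo+B.lo = [-5.2-4.6, -8.5-4.6, -5.9+0] = [-9.800,-13.100,-5.900]
hi = A.hi+B.hi = [11.8+4.6, 5.7+4.6, 12.8+5.6] = [16.400,10.300,18.400]
diag = √(26.2²+23.4²+24.3²) = √1824.49 = 42.714

min=[-9.800,-13.100,-5.900] max=[16.400,10.300,18.400] diag=42.714
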